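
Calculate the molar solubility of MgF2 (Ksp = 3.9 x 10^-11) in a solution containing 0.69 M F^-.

s = 8.2e-11 M

MgF2(s) ⇌ Mg^2+(aq) + 2 F^-(aq)
Ksp = [Mg^2+][F^-]^2
Let s be the molar solubility in this solution. [Mg^2+] = s, [F^-] = 0.69 + 2s ≈ 0.69 (common-ion effect: F^- is already 0.69 M).
Ksp ≈ s × (0.69)^2
s = 8.2 x 10^-11 M
Check: 2s = 1.6 × 10^-10 ≪ 0.69, so the approximation is valid.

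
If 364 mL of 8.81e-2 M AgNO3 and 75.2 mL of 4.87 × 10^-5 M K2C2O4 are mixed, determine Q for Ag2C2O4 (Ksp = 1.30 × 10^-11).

4.45 × 10^-8

Total volume = 364 + 75.2 = 439.2 mL.
[Ag^+] = 8.81 × 10^-2 × (364/439.2) = 7.302 x 10^-2 M
[C2O4^2-] = 4.87 x 10^-5 × (75.2/439.2) = 8.338 × 10^-6 M
Ag2C2O4(s) <=> 2 Ag^+ + C2O4^2-, so Q = [Ag^+]^2[C2O4^2-]
Q = (7.302 × 10^-2)^2(8.338 x 10^-6) = 4.45 × 10^-8
Q > Ksp, so Ag2C2O4 will precipitate.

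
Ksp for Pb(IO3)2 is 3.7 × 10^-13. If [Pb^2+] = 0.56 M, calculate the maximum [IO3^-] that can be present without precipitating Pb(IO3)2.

Pb(IO3)2(s) <=> Pb^2+(aq) + 2 IO3^-(aq)
Ksp = [Pb^2+][IO3^-]^2
Precipitation begins when Q = Ksp. With [Pb^2+] = 0.56 M:
3.7 × 10^-13 = (0.56) × [IO3^-]^2
[IO3^-] = (3.7 × 10^-13 / 5.6 x 10^-1)^(1/2) = 8.1 × 10^-7 M

[IO3^-] = 8.1 × 10^-7 M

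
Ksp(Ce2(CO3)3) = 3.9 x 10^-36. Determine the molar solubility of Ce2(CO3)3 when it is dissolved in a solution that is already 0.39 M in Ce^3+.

Ce2(CO3)3(s) ⇌ 2 Ce^3+ + 3 CO3^2-
Ksp = [Ce^3+]^2[CO3^2-]^3
If s mol/L dissolves here, [Ce^3+] = 0.39 + 2s ≈ 0.39, [CO3^2-] = 3s (Ksp is small, so little additional dissolves).
Ksp ≈ (0.39)^2 × (3s)^3
s = 9.8 × 10^-13 M
Check: 2s = 2.0 x 10^-12 ≪ 0.39, so the approximation is valid.

s ≈ 9.8e-13 M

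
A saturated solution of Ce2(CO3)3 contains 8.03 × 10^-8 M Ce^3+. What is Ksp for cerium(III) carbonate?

1.13 x 10^-35

Ce2(CO3)3(s) ⇌ 2 Ce^3+ + 3 CO3^2-
Stoichiometry gives [CO3^2-] = (3/2)[Ce^3+] = 1.205 × 10^-7 M.
Ksp = [Ce^3+]^2[CO3^2-]^3
Ksp = (8.03 x 10^-8)^2 × (1.205 x 10^-7)^3 = 1.13 x 10^-35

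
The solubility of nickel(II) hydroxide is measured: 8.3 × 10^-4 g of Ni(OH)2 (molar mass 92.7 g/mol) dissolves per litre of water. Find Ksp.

Molar solubility s = (8.3 x 10^-4 g/L) / (92.7 g/mol) = 8.95 x 10^-6 M.
Ni(OH)2(s) ⇌ Ni^2+ + 2 OH^-
Let s = molar solubility. Then [Ni^2+] = s and [OH^-] = 2s.
Ksp = [Ni^2+][OH^-]^2
So Ksp = s × (2s)^2 = 4s^3
With s = 8.95 x 10^-6: Ksp = 2.9 × 10^-15

Ksp ≈ 2.9 x 10^-15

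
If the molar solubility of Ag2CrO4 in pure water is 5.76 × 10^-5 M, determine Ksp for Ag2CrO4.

Ag2CrO4(s) ⇌ 2 Ag^+(aq) + CrO4^2-(aq)
With molar solubility s: [Ag^+] = 2s, [CrO4^2-] = s.
Ksp = [Ag^+]^2[CrO4^2-]
So Ksp = (2s)^2 × s = 4s^3
Ksp = 4 × (5.76 × 10^-5)^3 = 7.64 x 10^-13

7.64 x 10^-13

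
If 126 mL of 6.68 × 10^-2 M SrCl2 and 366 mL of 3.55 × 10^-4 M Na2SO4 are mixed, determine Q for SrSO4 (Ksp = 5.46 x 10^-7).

Total volume = 126 + 366 = 492 mL.
[Sr^2+] = 6.68 × 10^-2 × (126/492) = 1.711 x 10^-2 M
[SO4^2-] = 3.55 × 10^-4 × (366/492) = 2.641 x 10^-4 M
SrSO4(s) ⇌ Sr^2+ + SO4^2-, so Q = [Sr^2+][SO4^2-]
Q = (1.711 × 10^-2)(2.641 × 10^-4) = 4.52 × 10^-6
Q > Ksp, so SrSO4 will precipitate.

Q = 4.52e-6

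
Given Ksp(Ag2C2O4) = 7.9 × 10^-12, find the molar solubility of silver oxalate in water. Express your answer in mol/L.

s ≈ 1.3 x 10^-4 M

Ag2C2O4(s) <=> 2 Ag^+(aq) + C2O4^2-(aq)
Ksp = [Ag^+]^2[C2O4^2-]
If s mol/L of Ag2C2O4 dissolves, [Ag^+] = 2s and [C2O4^2-] = s.
Ksp = (2s)^2s = 4s^3
s^3 = 7.9 × 10^-12 / 4, so s = 1.3 × 10^-4 M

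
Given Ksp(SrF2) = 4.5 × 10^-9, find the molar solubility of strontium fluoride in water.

SrF2(s) <=> Sr^2+(aq) + 2 F^-(aq)
Ksp = [Sr^2+][F^-]^2
Let s = molar solubility. Then [Sr^2+] = s and [F^-] = 2s.
Substituting: Ksp = s(2s)^2 = 4s^3
s = (4.5 × 10^-9 / 4)^(1/3) = 1.0 × 10^-3 M

1.0 x 10^-3 M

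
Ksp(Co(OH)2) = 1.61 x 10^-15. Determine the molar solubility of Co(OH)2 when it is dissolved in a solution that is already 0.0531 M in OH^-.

5.71e-13 M

Co(OH)2(s) <=> Co^2+(aq) + 2 OH^-(aq)
Ksp = [Co^2+][OH^-]^2
Let s = moles of Co(OH)2 that dissolve per litre. [Co^2+] = s, [OH^-] = 0.0531 + 2s ≈ 0.0531 (since the OH^- already present dominates).
Ksp ≈ s × (0.0531)^2
s = 5.71 × 10^-13 M
Check: 2s = 1.1 x 10^-12 ≪ 0.0531, so the approximation is valid.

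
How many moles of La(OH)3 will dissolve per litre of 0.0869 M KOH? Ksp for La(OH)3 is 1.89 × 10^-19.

La(OH)3(s) ⇌ La^3+(aq) + 3 OH^-(aq)
Ksp = [La^3+][OH^-]^3
Let s be the molar solubility in this solution. [La^3+] = s, [OH^-] = 0.0869 + 3s ≈ 0.0869 (common-ion effect: OH^- is already 0.0869 M).
Ksp ≈ s × (0.0869)^3
s = 2.88 × 10^-16 M
Check: 3s = 8.6 x 10^-16 ≪ 0.0869, so the approximation is valid.

s = 2.88e-16 M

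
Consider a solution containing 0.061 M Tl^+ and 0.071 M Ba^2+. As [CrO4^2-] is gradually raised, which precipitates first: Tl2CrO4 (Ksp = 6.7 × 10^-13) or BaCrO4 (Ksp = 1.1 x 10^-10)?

Precipitation of each salt starts when its ion product equals its Ksp.
For Tl2CrO4: 6.7 × 10^-13 = (0.061)^2 × [CrO4^2-]  ⇒  [CrO4^2-] = 1.8 x 10^-10 M.
For BaCrO4: 1.1 x 10^-10 = 0.071 × [CrO4^2-]  ⇒  [CrO4^2-] = 1.5 × 10^-9 M.
The salt with the lower threshold [CrO4^2-] precipitates first: Tl2CrO4.

Tl2CrO4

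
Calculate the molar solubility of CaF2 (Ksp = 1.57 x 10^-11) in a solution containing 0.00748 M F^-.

CaF2(s) ⇌ Ca^2+ + 2 F^-
Ksp = [Ca^2+][F^-]^2
Let s = moles of CaF2 that dissolve per litre. [Ca^2+] = s, [F^-] = 0.00748 + 2s ≈ 0.00748 (common-ion effect: F^- is already 0.00748 M).
Ksp ≈ s × (0.00748)^2
s = 2.81 × 10^-7 M
Check: 2s = 5.6 × 10^-7 ≪ 0.00748, so the approximation is valid.

s = 2.81 × 10^-7 M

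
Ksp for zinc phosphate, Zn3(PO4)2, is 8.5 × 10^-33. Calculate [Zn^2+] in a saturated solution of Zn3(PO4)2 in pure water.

4.5e-7 M

Zn3(PO4)2(s) ⇌ 3 Zn^2+(aq) + 2 PO4^3-(aq)
Ksp = [Zn^2+]^3[PO4^3-]^2
For each mole of Zn3(PO4)2 that dissolves: [Zn^2+] = 3s, [PO4^3-] = 2s.
Ksp = (3s)^3(2s)^2 = 108s^5
Solving, s = (8.5 × 10^-33/108)^(1/5) = 1.51 x 10^-7 M
[Zn^2+] = 3s = 4.5 x 10^-7 M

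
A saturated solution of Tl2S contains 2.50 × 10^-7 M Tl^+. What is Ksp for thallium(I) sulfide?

Ksp = 7.81 x 10^-21

Tl2S(s) ⇌ 2 Tl^+ + S^2-
Stoichiometry gives [S^2-] = (1/2)[Tl^+] = 1.250 × 10^-7 M.
Ksp = [Tl^+]^2[S^2-]
Ksp = (2.50 × 10^-7)^2 × 1.250 x 10^-7 = 7.81 × 10^-21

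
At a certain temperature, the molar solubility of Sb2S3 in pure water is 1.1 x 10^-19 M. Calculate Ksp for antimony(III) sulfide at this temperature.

Sb2S3(s) ⇌ 2 Sb^3+(aq) + 3 S^2-(aq)
For each mole of Sb2S3 that dissolves: [Sb^3+] = 2s, [S^2-] = 3s.
Ksp = [Sb^3+]^2[S^2-]^3
Substituting: Ksp = (2s)^2(3s)^3 = 108s^5
Ksp = 108 × (1.1 × 10^-19)^5 = 1.7 x 10^-93

Ksp = 1.7 × 10^-93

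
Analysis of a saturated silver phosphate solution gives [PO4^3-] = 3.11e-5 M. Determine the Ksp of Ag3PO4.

Ag3PO4(s) <=> 3 Ag^+ + PO4^3-
Stoichiometry gives [Ag^+] = (3/1)[PO4^3-] = 9.330 × 10^-5 M.
Ksp = [Ag^+]^3[PO4^3-]
Ksp = (9.330 × 10^-5)^3 × 3.11 × 10^-5 = 2.53 × 10^-17

Ksp ≈ 2.53e-17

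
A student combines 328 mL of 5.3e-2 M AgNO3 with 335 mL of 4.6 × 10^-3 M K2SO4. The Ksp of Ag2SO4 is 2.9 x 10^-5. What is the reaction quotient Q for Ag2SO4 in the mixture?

1.6e-6

Total volume = 328 + 335 = 663 mL.
[Ag^+] = 5.3 × 10^-2 × (328/663) = 2.62 × 10^-2 M
[SO4^2-] = 4.6 × 10^-3 × (335/663) = 2.32 × 10^-3 M
Ag2SO4(s) ⇌ 2 Ag^+ + SO4^2-, so Q = [Ag^+]^2[SO4^2-]
Q = (2.62 x 10^-2)^2(2.32 x 10^-3) = 1.6 × 10^-6
Q < Ksp, so no precipitate of Ag2SO4 forms.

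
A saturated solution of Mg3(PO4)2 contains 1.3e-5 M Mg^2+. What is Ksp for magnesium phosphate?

1.7 x 10^-25

Mg3(PO4)2(s) <=> 3 Mg^2+(aq) + 2 PO4^3-(aq)
Stoichiometry gives [PO4^3-] = (2/3)[Mg^2+] = 8.67 × 10^-6 M.
Ksp = [Mg^2+]^3[PO4^3-]^2
Ksp = (1.3 x 10^-5)^3 × (8.67 × 10^-6)^2 = 1.7 × 10^-25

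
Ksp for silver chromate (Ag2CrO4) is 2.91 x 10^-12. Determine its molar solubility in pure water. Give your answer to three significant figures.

Ag2CrO4(s) ⇌ 2 Ag^+(aq) + CrO4^2-(aq)
Ksp = [Ag^+]^2[CrO4^2-]
If s mol/L of Ag2CrO4 dissolves, [Ag^+] = 2s and [CrO4^2-] = s.
Ksp = (2s)^2s = 4s^3
s^3 = 2.91 x 10^-12 / 4, so s = 8.99 × 10^-5 M

8.99 × 10^-5 M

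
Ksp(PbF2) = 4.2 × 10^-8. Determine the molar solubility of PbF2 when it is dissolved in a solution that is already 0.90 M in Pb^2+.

1.1 × 10^-4 M

PbF2(s) ⇌ Pb^2+ + 2 F^-
Ksp = [Pb^2+][F^-]^2
Let s = moles of PbF2 that dissolve per litre. [Pb^2+] = 0.90 + s ≈ 0.90, [F^-] = 2s (common-ion effect: Pb^2+ is already 0.90 M).
Ksp ≈ 0.90 × (2s)^2
s = 1.1 x 10^-4 M
Check: s = 1.1 × 10^-4 ≪ 0.90, so the approximation is valid.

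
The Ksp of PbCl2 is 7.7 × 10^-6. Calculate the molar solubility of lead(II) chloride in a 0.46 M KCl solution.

s ≈ 3.6 x 10^-5 M

PbCl2(s) ⇌ Pb^2+(aq) + 2 Cl^-(aq)
Ksp = [Pb^2+][Cl^-]^2
Let s be the molar solubility in this solution. [Pb^2+] = s, [Cl^-] = 0.46 + 2s ≈ 0.46 (since Cl^- from KCl dominates).
Ksp ≈ s × (0.46)^2
s = 3.6 × 10^-5 M
Check: 2s = 7.3 × 10^-5 ≪ 0.46, so the approximation is valid.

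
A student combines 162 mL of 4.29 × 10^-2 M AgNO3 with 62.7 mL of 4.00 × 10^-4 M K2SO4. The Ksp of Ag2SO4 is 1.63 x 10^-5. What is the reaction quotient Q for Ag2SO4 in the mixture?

1.07 x 10^-7

Total volume = 162 + 62.7 = 224.7 mL.
[Ag^+] = 4.29 × 10^-2 × (162/224.7) = 3.093 x 10^-2 M
[SO4^2-] = 4.00 × 10^-4 × (62.7/224.7) = 1.116 x 10^-4 M
Ag2SO4(s) <=> 2 Ag^+ + SO4^2-, so Q = [Ag^+]^2[SO4^2-]
Q = (3.093 × 10^-2)^2(1.116 × 10^-4) = 1.07 x 10^-7
Q < Ksp, so no precipitate of Ag2SO4 forms.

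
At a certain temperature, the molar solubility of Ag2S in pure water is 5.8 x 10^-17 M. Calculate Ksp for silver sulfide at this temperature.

7.8 × 10^-49

Ag2S(s) <=> 2 Ag^+ + S^2-
Let s = molar solubility. Then [Ag^+] = 2s and [S^2-] = s.
Ksp = [Ag^+]^2[S^2-]
Substituting: Ksp = (2s)^2s = 4s^3
With s = 5.8 x 10^-17: Ksp = 7.8 x 10^-49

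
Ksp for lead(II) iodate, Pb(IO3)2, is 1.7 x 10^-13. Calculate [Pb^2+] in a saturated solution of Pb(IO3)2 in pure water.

Pb(IO3)2(s) <=> Pb^2+(aq) + 2 IO3^-(aq)
Ksp = [Pb^2+][IO3^-]^2
If s mol/L of Pb(IO3)2 dissolves, [Pb^2+] = s and [IO3^-] = 2s.
Ksp = s(2s)^2 = 4s^3
s = (1.7 x 10^-13 / 4)^(1/3) = 3.49 x 10^-5 M
[Pb^2+] = s = 3.5 × 10^-5 M

[Pb^2+] = 3.5 × 10^-5 M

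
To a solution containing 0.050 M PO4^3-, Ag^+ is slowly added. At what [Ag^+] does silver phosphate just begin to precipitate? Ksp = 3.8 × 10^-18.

[Ag^+] = 4.2 x 10^-6 M

Ag3PO4(s) <=> 3 Ag^+(aq) + PO4^3-(aq)
Ksp = [Ag^+]^3[PO4^3-]
Precipitation begins when Q = Ksp. With [PO4^3-] = 0.050 M:
3.8 × 10^-18 = (0.050) × [Ag^+]^3
[Ag^+] = (3.8 × 10^-18 / 5.0 × 10^-2)^(1/3) = 4.2 × 10^-6 M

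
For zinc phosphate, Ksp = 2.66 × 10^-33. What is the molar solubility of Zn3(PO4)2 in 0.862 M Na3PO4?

5.10 × 10^-12 M

Zn3(PO4)2(s) ⇌ 3 Zn^2+(aq) + 2 PO4^3-(aq)
Ksp = [Zn^2+]^3[PO4^3-]^2
If s mol/L dissolves here, [Zn^2+] = 3s, [PO4^3-] = 0.862 + 2s ≈ 0.862 (common-ion effect: PO4^3- is already 0.862 M).
Ksp ≈ (3s)^3 × (0.862)^2
s = 5.10 × 10^-12 M
Check: 2s = 1.0 × 10^-11 ≪ 0.862, so the approximation is valid.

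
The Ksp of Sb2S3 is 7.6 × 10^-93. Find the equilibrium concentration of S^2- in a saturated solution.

Sb2S3(s) ⇌ 2 Sb^3+ + 3 S^2-
Ksp = [Sb^3+]^2[S^2-]^3
If s mol/L of Sb2S3 dissolves, [Sb^3+] = 2s and [S^2-] = 3s.
Substituting: Ksp = (2s)^2(3s)^3 = 108s^5
Solving, s = (7.6 × 10^-93/108)^(1/5) = 1.48 × 10^-19 M
[S^2-] = 3s = 4.4 × 10^-19 M

4.4 × 10^-19 M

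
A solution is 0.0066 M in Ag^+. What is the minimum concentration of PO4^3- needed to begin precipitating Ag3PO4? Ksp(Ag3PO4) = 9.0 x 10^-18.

[PO4^3-] = 3.1 × 10^-11 M

Ag3PO4(s) ⇌ 3 Ag^+ + PO4^3-
Ksp = [Ag^+]^3[PO4^3-]
Precipitation begins when Q = Ksp. With [Ag^+] = 0.0066 M:
9.0 x 10^-18 = (0.0066)^3 × [PO4^3-]
[PO4^3-] = (9.0 x 10^-18 / 2.87 × 10^-7) = 3.1 × 10^-11 M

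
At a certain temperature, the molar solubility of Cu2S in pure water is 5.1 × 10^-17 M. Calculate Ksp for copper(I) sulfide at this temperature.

Cu2S(s) <=> 2 Cu^+ + S^2-
If s mol/L of Cu2S dissolves, [Cu^+] = 2s and [S^2-] = s.
Ksp = [Cu^+]^2[S^2-]
So Ksp = (2s)^2 × s = 4s^3
Ksp = 4 × (5.1 x 10^-17)^3 = 5.3 x 10^-49

Ksp = 5.3e-49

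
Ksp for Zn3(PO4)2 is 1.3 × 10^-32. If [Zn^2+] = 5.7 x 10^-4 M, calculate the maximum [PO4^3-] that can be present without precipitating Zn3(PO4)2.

8.4e-12 M

Zn3(PO4)2(s) ⇌ 3 Zn^2+ + 2 PO4^3-
Ksp = [Zn^2+]^3[PO4^3-]^2
Precipitation begins when Q = Ksp. With [Zn^2+] = 5.7 x 10^-4 M:
1.3 × 10^-32 = (5.7 x 10^-4)^3 × [PO4^3-]^2
[PO4^3-] = (1.3 × 10^-32 / 1.85 × 10^-10)^(1/2) = 8.4 × 10^-12 M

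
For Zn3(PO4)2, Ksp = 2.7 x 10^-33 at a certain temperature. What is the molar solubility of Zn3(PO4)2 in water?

s ≈ 1.2 × 10^-7 M

Zn3(PO4)2(s) ⇌ 3 Zn^2+ + 2 PO4^3-
Ksp = [Zn^2+]^3[PO4^3-]^2
If s mol/L of Zn3(PO4)2 dissolves, [Zn^2+] = 3s and [PO4^3-] = 2s.
Ksp = (3s)^3(2s)^2 = 108s^5
s^5 = 2.7 x 10^-33 / 108, so s = 1.2 × 10^-7 M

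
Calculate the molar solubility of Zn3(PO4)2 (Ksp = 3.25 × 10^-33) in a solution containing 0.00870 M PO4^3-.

Zn3(PO4)2(s) ⇌ 3 Zn^2+ + 2 PO4^3-
Ksp = [Zn^2+]^3[PO4^3-]^2
Let s be the molar solubility in this solution. [Zn^2+] = 3s, [PO4^3-] = 0.00870 + 2s ≈ 0.00870 (common-ion effect: PO4^3- is already 0.00870 M).
Ksp ≈ (3s)^3 × (0.00870)^2
s = 1.17 × 10^-10 M
Check: 2s = 2.3 × 10^-10 ≪ 0.00870, so the approximation is valid.

1.17 x 10^-10 M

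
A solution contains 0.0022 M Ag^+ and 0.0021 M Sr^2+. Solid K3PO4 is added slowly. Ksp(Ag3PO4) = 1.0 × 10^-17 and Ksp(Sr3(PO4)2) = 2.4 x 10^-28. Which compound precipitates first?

Precipitation of each salt starts when its ion product equals its Ksp.
For Ag3PO4: 1.0 × 10^-17 = (0.0022)^3 × [PO4^3-]  ⇒  [PO4^3-] = 9.4 × 10^-10 M.
For Sr3(PO4)2: 2.4 x 10^-28 = (0.0021)^3 × [PO4^3-]^2  ⇒  [PO4^3-] = 1.6 × 10^-10 M.
The salt with the lower threshold [PO4^3-] precipitates first: Sr3(PO4)2.

Sr3(PO4)2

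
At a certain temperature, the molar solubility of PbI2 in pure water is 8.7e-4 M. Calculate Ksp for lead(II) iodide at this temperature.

2.6e-9

PbI2(s) ⇌ Pb^2+ + 2 I^-
If s mol/L of PbI2 dissolves, [Pb^2+] = s and [I^-] = 2s.
Ksp = [Pb^2+][I^-]^2
So Ksp = s × (2s)^2 = 4s^3
With s = 8.7 x 10^-4: Ksp = 2.6 × 10^-9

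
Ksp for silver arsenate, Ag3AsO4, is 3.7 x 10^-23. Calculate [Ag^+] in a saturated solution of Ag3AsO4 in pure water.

Ag3AsO4(s) ⇌ 3 Ag^+(aq) + AsO4^3-(aq)
Ksp = [Ag^+]^3[AsO4^3-]
With molar solubility s: [Ag^+] = 3s, [AsO4^3-] = s.
Substituting: Ksp = (3s)^3s = 27s^4
Solving, s = (3.7 x 10^-23/27)^(1/4) = 1.08 x 10^-6 M
[Ag^+] = 3s = 3.2 × 10^-6 M

[Ag^+] = 3.2e-6 M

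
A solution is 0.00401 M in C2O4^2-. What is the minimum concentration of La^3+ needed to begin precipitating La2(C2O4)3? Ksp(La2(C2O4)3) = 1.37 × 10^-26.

4.61 × 10^-10 M

La2(C2O4)3(s) ⇌ 2 La^3+ + 3 C2O4^2-
Ksp = [La^3+]^2[C2O4^2-]^3
Precipitation begins when Q = Ksp. With [C2O4^2-] = 0.00401 M:
1.37 × 10^-26 = (0.00401)^3 × [La^3+]^2
[La^3+] = (1.37 × 10^-26 / 6.448 × 10^-8)^(1/2) = 4.61 x 10^-10 M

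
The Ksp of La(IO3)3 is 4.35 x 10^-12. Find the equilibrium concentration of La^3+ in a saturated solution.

[La^3+] ≈ 6.34 x 10^-4 M

La(IO3)3(s) ⇌ La^3+(aq) + 3 IO3^-(aq)
Ksp = [La^3+][IO3^-]^3
With molar solubility s: [La^3+] = s, [IO3^-] = 3s.
Ksp = s(3s)^3 = 27s^4
s^4 = 4.35 x 10^-12 / 27, so s = 6.336 x 10^-4 M
[La^3+] = s = 6.34 x 10^-4 M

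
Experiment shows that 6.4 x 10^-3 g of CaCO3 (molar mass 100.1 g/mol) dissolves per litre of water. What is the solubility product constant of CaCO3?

Molar solubility s = (6.4 x 10^-3 g/L) / (100.1 g/mol) = 6.39 x 10^-5 M.
CaCO3(s) ⇌ Ca^2+ + CO3^2-
If s mol/L of CaCO3 dissolves, [Ca^2+] = s and [CO3^2-] = s.
Ksp = [Ca^2+][CO3^2-]
Ksp = (s)(s) = s^2
With s = 6.39 × 10^-5: Ksp = 4.1 x 10^-9

Ksp ≈ 4.1 x 10^-9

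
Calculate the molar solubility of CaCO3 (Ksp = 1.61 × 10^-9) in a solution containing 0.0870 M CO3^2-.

s ≈ 1.85 × 10^-8 M

CaCO3(s) <=> Ca^2+(aq) + CO3^2-(aq)
Ksp = [Ca^2+][CO3^2-]
Let s = moles of CaCO3 that dissolve per litre. [Ca^2+] = s, [CO3^2-] = 0.0870 + s ≈ 0.0870 (common-ion effect: CO3^2- is already 0.0870 M).
Ksp ≈ s × 0.0870
s = 1.85 × 10^-8 M
Check: s = 1.9 × 10^-8 ≪ 0.0870, so the approximation is valid.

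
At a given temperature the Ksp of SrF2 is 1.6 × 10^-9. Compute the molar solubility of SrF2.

SrF2(s) ⇌ Sr^2+ + 2 F^-
Ksp = [Sr^2+][F^-]^2
If s mol/L of SrF2 dissolves, [Sr^2+] = s and [F^-] = 2s.
Ksp = s(2s)^2 = 4s^3
Solving, s = (1.6 × 10^-9/4)^(1/3) = 7.4 × 10^-4 M

s = 7.4e-4 M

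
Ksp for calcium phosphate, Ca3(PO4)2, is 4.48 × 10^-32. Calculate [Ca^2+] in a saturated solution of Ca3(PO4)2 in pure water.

[Ca^2+] ≈ 6.32 × 10^-7 M

Ca3(PO4)2(s) <=> 3 Ca^2+(aq) + 2 PO4^3-(aq)
Ksp = [Ca^2+]^3[PO4^3-]^2
With molar solubility s: [Ca^2+] = 3s, [PO4^3-] = 2s.
Substituting: Ksp = (3s)^3(2s)^2 = 108s^5
s = (4.48 × 10^-32 / 108)^(1/5) = 2.107 × 10^-7 M
[Ca^2+] = 3s = 6.32 × 10^-7 M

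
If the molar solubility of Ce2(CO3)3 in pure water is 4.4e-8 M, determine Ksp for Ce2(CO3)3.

Ce2(CO3)3(s) ⇌ 2 Ce^3+ + 3 CO3^2-
With molar solubility s: [Ce^3+] = 2s, [CO3^2-] = 3s.
Ksp = [Ce^3+]^2[CO3^2-]^3
Substituting: Ksp = (2s)^2(3s)^3 = 108s^5
With s = 4.4 × 10^-8: Ksp = 1.8 x 10^-35

1.8e-35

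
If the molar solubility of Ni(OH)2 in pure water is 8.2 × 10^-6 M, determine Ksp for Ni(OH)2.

Ni(OH)2(s) <=> Ni^2+ + 2 OH^-
With molar solubility s: [Ni^2+] = s, [OH^-] = 2s.
Ksp = [Ni^2+][OH^-]^2
Substituting: Ksp = s(2s)^2 = 4s^3
Ksp = 4 × (8.2 x 10^-6)^3 = 2.2 × 10^-15

Ksp = 2.2 x 10^-15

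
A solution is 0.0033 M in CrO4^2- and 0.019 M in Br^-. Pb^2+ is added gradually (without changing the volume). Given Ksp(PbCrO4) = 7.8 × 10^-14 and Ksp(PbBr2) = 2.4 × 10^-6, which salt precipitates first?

PbCrO4

Each salt begins to precipitate when Q = Ksp, i.e. when [Pb^2+] reaches its threshold.
For PbCrO4: 7.8 × 10^-14 = 0.0033 × [Pb^2+]  ⇒  [Pb^2+] = 2.4 × 10^-11 M.
For PbBr2: 2.4 × 10^-6 = (0.019)^2 × [Pb^2+]  ⇒  [Pb^2+] = 6.6 × 10^-3 M.
The salt with the lower threshold [Pb^2+] precipitates first: PbCrO4.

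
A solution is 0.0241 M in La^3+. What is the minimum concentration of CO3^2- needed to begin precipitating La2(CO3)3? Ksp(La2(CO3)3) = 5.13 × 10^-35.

La2(CO3)3(s) ⇌ 2 La^3+(aq) + 3 CO3^2-(aq)
Ksp = [La^3+]^2[CO3^2-]^3
Precipitation begins when Q = Ksp. With [La^3+] = 0.0241 M:
5.13 × 10^-35 = (0.0241)^2 × [CO3^2-]^3
[CO3^2-] = (5.13 × 10^-35 / 5.808 × 10^-4)^(1/3) = 4.45 x 10^-11 M

4.45 × 10^-11 M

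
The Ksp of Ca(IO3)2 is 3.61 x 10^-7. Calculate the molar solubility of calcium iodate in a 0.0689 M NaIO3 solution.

Ca(IO3)2(s) ⇌ Ca^2+(aq) + 2 IO3^-(aq)
Ksp = [Ca^2+][IO3^-]^2
Let s be the molar solubility in this solution. [Ca^2+] = s, [IO3^-] = 0.0689 + 2s ≈ 0.0689 (common-ion effect: IO3^- is already 0.0689 M).
Ksp ≈ s × (0.0689)^2
s = 7.60 x 10^-5 M
Check: 2s = 1.5 × 10^-4 ≪ 0.0689, so the approximation is valid.

7.60 x 10^-5 M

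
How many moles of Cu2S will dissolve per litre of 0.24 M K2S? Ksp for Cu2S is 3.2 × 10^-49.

5.8 x 10^-25 M

Cu2S(s) ⇌ 2 Cu^+ + S^2-
Ksp = [Cu^+]^2[S^2-]
Let s be the molar solubility in this solution. [Cu^+] = 2s, [S^2-] = 0.24 + s ≈ 0.24 (common-ion effect: S^2- is already 0.24 M).
Ksp ≈ (2s)^2 × 0.24
s = 5.8 × 10^-25 M
Check: s = 5.8 × 10^-25 ≪ 0.24, so the approximation is valid.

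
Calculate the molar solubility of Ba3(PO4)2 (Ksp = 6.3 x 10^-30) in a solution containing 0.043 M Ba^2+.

1.4 × 10^-13 M

Ba3(PO4)2(s) ⇌ 3 Ba^2+ + 2 PO4^3-
Ksp = [Ba^2+]^3[PO4^3-]^2
If s mol/L dissolves here, [Ba^2+] = 0.043 + 3s ≈ 0.043, [PO4^3-] = 2s (since the Ba^2+ already present dominates).
Ksp ≈ (0.043)^3 × (2s)^2
s = 1.4 × 10^-13 M
Check: 3s = 4.2 × 10^-13 ≪ 0.043, so the approximation is valid.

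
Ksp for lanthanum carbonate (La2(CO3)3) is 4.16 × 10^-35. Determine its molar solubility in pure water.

s = 5.21e-8 M

La2(CO3)3(s) ⇌ 2 La^3+(aq) + 3 CO3^2-(aq)
Ksp = [La^3+]^2[CO3^2-]^3
With molar solubility s: [La^3+] = 2s, [CO3^2-] = 3s.
So Ksp = (2s)^2 × (3s)^3 = 108s^5
Solving, s = (4.16 × 10^-35/108)^(1/5) = 5.21 × 10^-8 M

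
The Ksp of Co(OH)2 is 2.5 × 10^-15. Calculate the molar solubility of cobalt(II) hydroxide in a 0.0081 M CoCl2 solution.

Co(OH)2(s) <=> Co^2+(aq) + 2 OH^-(aq)
Ksp = [Co^2+][OH^-]^2
Let s = moles of Co(OH)2 that dissolve per litre. [Co^2+] = 0.0081 + s ≈ 0.0081, [OH^-] = 2s (since Co^2+ from CoCl2 dominates).
Ksp ≈ 0.0081 × (2s)^2
s = 2.8 x 10^-7 M
Check: s = 2.8 × 10^-7 ≪ 0.0081, so the approximation is valid.

2.8 x 10^-7 M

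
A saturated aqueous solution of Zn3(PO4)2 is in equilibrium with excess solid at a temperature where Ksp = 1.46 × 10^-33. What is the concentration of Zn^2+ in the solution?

Zn3(PO4)2(s) ⇌ 3 Zn^2+(aq) + 2 PO4^3-(aq)
Ksp = [Zn^2+]^3[PO4^3-]^2
With molar solubility s: [Zn^2+] = 3s, [PO4^3-] = 2s.
Ksp = (3s)^3(2s)^2 = 108s^5
Solving, s = (1.46 × 10^-33/108)^(1/5) = 1.062 x 10^-7 M
[Zn^2+] = 3s = 3.19 × 10^-7 M

[Zn^2+] ≈ 3.19 x 10^-7 M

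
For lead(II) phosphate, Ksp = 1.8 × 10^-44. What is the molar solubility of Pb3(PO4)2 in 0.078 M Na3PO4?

Pb3(PO4)2(s) <=> 3 Pb^2+(aq) + 2 PO4^3-(aq)
Ksp = [Pb^2+]^3[PO4^3-]^2
If s mol/L dissolves here, [Pb^2+] = 3s, [PO4^3-] = 0.078 + 2s ≈ 0.078 (since PO4^3- from Na3PO4 dominates).
Ksp ≈ (3s)^3 × (0.078)^2
s = 4.8 x 10^-15 M
Check: 2s = 9.6 × 10^-15 ≪ 0.078, so the approximation is valid.

4.8 × 10^-15 M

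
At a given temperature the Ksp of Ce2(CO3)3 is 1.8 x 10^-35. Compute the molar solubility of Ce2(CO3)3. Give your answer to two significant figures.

Ce2(CO3)3(s) <=> 2 Ce^3+(aq) + 3 CO3^2-(aq)
Ksp = [Ce^3+]^2[CO3^2-]^3
With molar solubility s: [Ce^3+] = 2s, [CO3^2-] = 3s.
Substituting: Ksp = (2s)^2(3s)^3 = 108s^5
Solving, s = (1.8 x 10^-35/108)^(1/5) = 4.4 × 10^-8 M

4.4e-8 M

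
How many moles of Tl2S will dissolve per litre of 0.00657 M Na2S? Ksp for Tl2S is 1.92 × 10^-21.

Tl2S(s) ⇌ 2 Tl^+ + S^2-
Ksp = [Tl^+]^2[S^2-]
Let s be the molar solubility in this solution. [Tl^+] = 2s, [S^2-] = 0.00657 + s ≈ 0.00657 (common-ion effect: S^2- is already 0.00657 M).
Ksp ≈ (2s)^2 × 0.00657
s = 2.70 × 10^-10 M
Check: s = 2.7 x 10^-10 ≪ 0.00657, so the approximation is valid.

2.70 × 10^-10 M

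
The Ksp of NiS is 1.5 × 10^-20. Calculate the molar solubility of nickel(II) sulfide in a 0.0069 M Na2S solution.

s = 2.2 × 10^-18 M

NiS(s) ⇌ Ni^2+ + S^2-
Ksp = [Ni^2+][S^2-]
Let s be the molar solubility in this solution. [Ni^2+] = s, [S^2-] = 0.0069 + s ≈ 0.0069 (Ksp is small, so little additional dissolves).
Ksp ≈ s × 0.0069
s = 2.2 × 10^-18 M
Check: s = 2.2 × 10^-18 ≪ 0.0069, so the approximation is valid.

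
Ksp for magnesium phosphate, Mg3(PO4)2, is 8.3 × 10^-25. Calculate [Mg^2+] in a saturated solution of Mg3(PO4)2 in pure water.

[Mg^2+] ≈ 1.8 x 10^-5 M

Mg3(PO4)2(s) ⇌ 3 Mg^2+ + 2 PO4^3-
Ksp = [Mg^2+]^3[PO4^3-]^2
Let s = molar solubility. Then [Mg^2+] = 3s and [PO4^3-] = 2s.
Substituting: Ksp = (3s)^3(2s)^2 = 108s^5
Solving, s = (8.3 × 10^-25/108)^(1/5) = 5.99 x 10^-6 M
[Mg^2+] = 3s = 1.8 x 10^-5 M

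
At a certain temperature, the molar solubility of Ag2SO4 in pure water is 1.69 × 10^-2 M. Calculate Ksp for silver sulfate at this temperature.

Ag2SO4(s) <=> 2 Ag^+ + SO4^2-
If s mol/L of Ag2SO4 dissolves, [Ag^+] = 2s and [SO4^2-] = s.
Ksp = [Ag^+]^2[SO4^2-]
Substituting: Ksp = (2s)^2s = 4s^3
Ksp = 4 × (1.69 x 10^-2)^3 = 1.93 × 10^-5

Ksp ≈ 1.93e-5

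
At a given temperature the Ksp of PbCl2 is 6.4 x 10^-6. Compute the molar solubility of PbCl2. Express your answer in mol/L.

PbCl2(s) ⇌ Pb^2+(aq) + 2 Cl^-(aq)
Ksp = [Pb^2+][Cl^-]^2
With molar solubility s: [Pb^2+] = s, [Cl^-] = 2s.
So Ksp = s × (2s)^2 = 4s^3
s^3 = 6.4 x 10^-6 / 4, so s = 1.2 × 10^-2 M

1.2 × 10^-2 M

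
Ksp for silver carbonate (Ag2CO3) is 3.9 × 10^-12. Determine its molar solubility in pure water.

Ag2CO3(s) ⇌ 2 Ag^+(aq) + CO3^2-(aq)
Ksp = [Ag^+]^2[CO3^2-]
With molar solubility s: [Ag^+] = 2s, [CO3^2-] = s.
So Ksp = (2s)^2 × s = 4s^3
Solving, s = (3.9 × 10^-12/4)^(1/3) = 9.9 x 10^-5 M

s = 9.9e-5 M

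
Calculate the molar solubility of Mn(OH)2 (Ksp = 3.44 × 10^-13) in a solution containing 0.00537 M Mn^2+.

Mn(OH)2(s) ⇌ Mn^2+ + 2 OH^-
Ksp = [Mn^2+][OH^-]^2
Let s be the molar solubility in this solution. [Mn^2+] = 0.00537 + s ≈ 0.00537, [OH^-] = 2s (Ksp is small, so little additional dissolves).
Ksp ≈ 0.00537 × (2s)^2
s = 4.00 × 10^-6 M
Check: s = 4.0 x 10^-6 ≪ 0.00537, so the approximation is valid.

4.00e-6 M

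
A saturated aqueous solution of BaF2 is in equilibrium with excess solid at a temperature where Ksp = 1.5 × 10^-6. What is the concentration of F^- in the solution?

1.4e-2 M

BaF2(s) <=> Ba^2+(aq) + 2 F^-(aq)
Ksp = [Ba^2+][F^-]^2
Let s = molar solubility. Then [Ba^2+] = s and [F^-] = 2s.
So Ksp = s × (2s)^2 = 4s^3
s^3 = 1.5 × 10^-6 / 4, so s = 7.21 × 10^-3 M
[F^-] = 2s = 1.4 × 10^-2 M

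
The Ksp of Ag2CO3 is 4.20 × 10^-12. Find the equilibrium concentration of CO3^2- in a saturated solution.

[CO3^2-] = 1.02e-4 M

Ag2CO3(s) <=> 2 Ag^+ + CO3^2-
Ksp = [Ag^+]^2[CO3^2-]
With molar solubility s: [Ag^+] = 2s, [CO3^2-] = s.
Ksp = (2s)^2s = 4s^3
s = (4.20 × 10^-12 / 4)^(1/3) = 1.016 × 10^-4 M
[CO3^2-] = s = 1.02 × 10^-4 M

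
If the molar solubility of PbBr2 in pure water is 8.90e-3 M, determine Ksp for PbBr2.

PbBr2(s) ⇌ Pb^2+(aq) + 2 Br^-(aq)
If s mol/L of PbBr2 dissolves, [Pb^2+] = s and [Br^-] = 2s.
Ksp = [Pb^2+][Br^-]^2
Ksp = s(2s)^2 = 4s^3
With s = 8.90 × 10^-3: Ksp = 2.82 × 10^-6

Ksp = 2.82e-6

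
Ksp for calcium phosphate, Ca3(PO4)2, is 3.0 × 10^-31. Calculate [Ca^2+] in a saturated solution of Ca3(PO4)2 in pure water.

[Ca^2+] = 9.2 × 10^-7 M

Ca3(PO4)2(s) ⇌ 3 Ca^2+ + 2 PO4^3-
Ksp = [Ca^2+]^3[PO4^3-]^2
If s mol/L of Ca3(PO4)2 dissolves, [Ca^2+] = 3s and [PO4^3-] = 2s.
So Ksp = (3s)^3 × (2s)^2 = 108s^5
s^5 = 3.0 × 10^-31 / 108, so s = 3.08 × 10^-7 M
[Ca^2+] = 3s = 9.2 × 10^-7 M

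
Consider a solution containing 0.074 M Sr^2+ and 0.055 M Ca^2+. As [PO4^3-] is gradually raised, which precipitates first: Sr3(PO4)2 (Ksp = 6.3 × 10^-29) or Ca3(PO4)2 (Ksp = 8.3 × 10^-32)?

Ca3(PO4)2

Each salt begins to precipitate when Q = Ksp, i.e. when [PO4^3-] reaches its threshold.
For Sr3(PO4)2: 6.3 × 10^-29 = (0.074)^3 × [PO4^3-]^2  ⇒  [PO4^3-] = 3.9 × 10^-13 M.
For Ca3(PO4)2: 8.3 × 10^-32 = (0.055)^3 × [PO4^3-]^2  ⇒  [PO4^3-] = 2.2 × 10^-14 M.
The salt with the lower threshold [PO4^3-] precipitates first: Ca3(PO4)2.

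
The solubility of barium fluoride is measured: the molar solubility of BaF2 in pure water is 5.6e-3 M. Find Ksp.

BaF2(s) <=> Ba^2+(aq) + 2 F^-(aq)
For each mole of BaF2 that dissolves: [Ba^2+] = s, [F^-] = 2s.
Ksp = [Ba^2+][F^-]^2
So Ksp = s × (2s)^2 = 4s^3
Ksp = 4 × (5.6 × 10^-3)^3 = 7.0 × 10^-7

Ksp = 7.0 × 10^-7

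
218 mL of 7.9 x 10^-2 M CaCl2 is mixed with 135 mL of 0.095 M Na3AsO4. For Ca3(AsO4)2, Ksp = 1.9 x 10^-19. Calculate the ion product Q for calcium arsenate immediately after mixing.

1.5 × 10^-7

Total volume = 218 + 135 = 353 mL.
[Ca^2+] = 7.9 × 10^-2 × (218/353) = 4.88 × 10^-2 M
[AsO4^3-] = 9.5 × 10^-2 × (135/353) = 3.63 × 10^-2 M
Ca3(AsO4)2(s) <=> 3 Ca^2+(aq) + 2 AsO4^3-(aq), so Q = [Ca^2+]^3[AsO4^3-]^2
Q = (4.88 × 10^-2)^3(3.63 × 10^-2)^2 = 1.5 × 10^-7
Q > Ksp, so Ca3(AsO4)2 will precipitate.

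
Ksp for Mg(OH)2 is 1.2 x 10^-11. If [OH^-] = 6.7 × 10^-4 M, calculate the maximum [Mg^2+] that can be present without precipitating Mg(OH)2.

[Mg^2+] = 2.7 × 10^-5 M

Mg(OH)2(s) ⇌ Mg^2+(aq) + 2 OH^-(aq)
Ksp = [Mg^2+][OH^-]^2
Precipitation begins when Q = Ksp. With [OH^-] = 6.7 × 10^-4 M:
1.2 x 10^-11 = (6.7 × 10^-4)^2 × [Mg^2+]
[Mg^2+] = (1.2 x 10^-11 / 4.49 × 10^-7) = 2.7 × 10^-5 M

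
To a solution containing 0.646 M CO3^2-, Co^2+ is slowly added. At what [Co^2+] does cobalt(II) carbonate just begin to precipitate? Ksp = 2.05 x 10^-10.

[Co^2+] = 3.17e-10 M

CoCO3(s) ⇌ Co^2+(aq) + CO3^2-(aq)
Ksp = [Co^2+][CO3^2-]
Precipitation begins when Q = Ksp. With [CO3^2-] = 0.646 M:
2.05 x 10^-10 = (0.646) × [Co^2+]
[Co^2+] = (2.05 x 10^-10 / 6.46 × 10^-1) = 3.17 × 10^-10 M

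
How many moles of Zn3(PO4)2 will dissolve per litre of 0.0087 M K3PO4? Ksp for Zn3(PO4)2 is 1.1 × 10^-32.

s ≈ 1.8 × 10^-10 M

Zn3(PO4)2(s) ⇌ 3 Zn^2+(aq) + 2 PO4^3-(aq)
Ksp = [Zn^2+]^3[PO4^3-]^2
Let s = moles of Zn3(PO4)2 that dissolve per litre. [Zn^2+] = 3s, [PO4^3-] = 0.0087 + 2s ≈ 0.0087 (Ksp is small, so little additional dissolves).
Ksp ≈ (3s)^3 × (0.0087)^2
s = 1.8 × 10^-10 M
Check: 2s = 3.5 x 10^-10 ≪ 0.0087, so the approximation is valid.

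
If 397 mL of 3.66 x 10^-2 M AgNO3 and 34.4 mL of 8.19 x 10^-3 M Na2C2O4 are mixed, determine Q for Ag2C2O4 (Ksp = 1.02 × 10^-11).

Total volume = 397 + 34.4 = 431.4 mL.
[Ag^+] = 3.66 × 10^-2 × (397/431.4) = 3.368 x 10^-2 M
[C2O4^2-] = 8.19 × 10^-3 × (34.4/431.4) = 6.531 × 10^-4 M
Ag2C2O4(s) <=> 2 Ag^+(aq) + C2O4^2-(aq), so Q = [Ag^+]^2[C2O4^2-]
Q = (3.368 × 10^-2)^2(6.531 × 10^-4) = 7.41 x 10^-7
Q > Ksp, so Ag2C2O4 will precipitate.

Q ≈ 7.41e-7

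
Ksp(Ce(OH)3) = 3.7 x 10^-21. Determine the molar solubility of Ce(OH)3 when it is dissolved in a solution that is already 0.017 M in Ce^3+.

Ce(OH)3(s) ⇌ Ce^3+ + 3 OH^-
Ksp = [Ce^3+][OH^-]^3
If s mol/L dissolves here, [Ce^3+] = 0.017 + s ≈ 0.017, [OH^-] = 3s (since the Ce^3+ already present dominates).
Ksp ≈ 0.017 × (3s)^3
s = 2.0 x 10^-7 M
Check: s = 2.0 × 10^-7 ≪ 0.017, so the approximation is valid.

s ≈ 2.0e-7 M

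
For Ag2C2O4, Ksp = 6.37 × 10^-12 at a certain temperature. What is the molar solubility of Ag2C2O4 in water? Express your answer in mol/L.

s = 1.17e-4 M

Ag2C2O4(s) ⇌ 2 Ag^+ + C2O4^2-
Ksp = [Ag^+]^2[C2O4^2-]
If s mol/L of Ag2C2O4 dissolves, [Ag^+] = 2s and [C2O4^2-] = s.
Substituting: Ksp = (2s)^2s = 4s^3
s^3 = 6.37 × 10^-12 / 4, so s = 1.17 × 10^-4 M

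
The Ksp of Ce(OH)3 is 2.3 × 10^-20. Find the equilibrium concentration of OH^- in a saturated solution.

Ce(OH)3(s) ⇌ Ce^3+ + 3 OH^-
Ksp = [Ce^3+][OH^-]^3
If s mol/L of Ce(OH)3 dissolves, [Ce^3+] = s and [OH^-] = 3s.
So Ksp = s × (3s)^3 = 27s^4
s^4 = 2.3 × 10^-20 / 27, so s = 5.40 × 10^-6 M
[OH^-] = 3s = 1.6 × 10^-5 M

[OH^-] = 1.6e-5 M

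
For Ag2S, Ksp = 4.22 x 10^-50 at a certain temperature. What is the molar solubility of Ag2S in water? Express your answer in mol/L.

Ag2S(s) ⇌ 2 Ag^+ + S^2-
Ksp = [Ag^+]^2[S^2-]
Let s = molar solubility. Then [Ag^+] = 2s and [S^2-] = s.
Ksp = (2s)^2s = 4s^3
s^3 = 4.22 x 10^-50 / 4, so s = 2.19 x 10^-17 M

s ≈ 2.19 × 10^-17 M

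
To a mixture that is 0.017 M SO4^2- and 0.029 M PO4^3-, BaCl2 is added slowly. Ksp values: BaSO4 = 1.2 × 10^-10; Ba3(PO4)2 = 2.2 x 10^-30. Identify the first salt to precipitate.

Ba3(PO4)2

Precipitation of each salt starts when its ion product equals its Ksp.
For BaSO4: 1.2 × 10^-10 = 0.017 × [Ba^2+]  ⇒  [Ba^2+] = 7.1 × 10^-9 M.
For Ba3(PO4)2: 2.2 x 10^-30 = (0.029)^2 × [Ba^2+]^3  ⇒  [Ba^2+] = 1.4 × 10^-9 M.
The salt with the lower threshold [Ba^2+] precipitates first: Ba3(PO4)2.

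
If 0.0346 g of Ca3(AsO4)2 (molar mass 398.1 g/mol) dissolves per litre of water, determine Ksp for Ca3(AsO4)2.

Molar solubility s = (3.46 x 10^-2 g/L) / (398.1 g/mol) = 8.691 × 10^-5 M.
Ca3(AsO4)2(s) <=> 3 Ca^2+ + 2 AsO4^3-
Let s = molar solubility. Then [Ca^2+] = 3s and [AsO4^3-] = 2s.
Ksp = [Ca^2+]^3[AsO4^3-]^2
So Ksp = (3s)^3 × (2s)^2 = 108s^5
Ksp = 108 × (8.691 x 10^-5)^5 = 5.36 x 10^-19

5.36 × 10^-19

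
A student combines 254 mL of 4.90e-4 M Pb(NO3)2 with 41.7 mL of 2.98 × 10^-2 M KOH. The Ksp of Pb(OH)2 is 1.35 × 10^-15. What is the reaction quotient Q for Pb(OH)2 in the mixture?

Total volume = 254 + 41.7 = 295.7 mL.
[Pb^2+] = 4.90 × 10^-4 × (254/295.7) = 4.209 × 10^-4 M
[OH^-] = 2.98 × 10^-2 × (41.7/295.7) = 4.202 x 10^-3 M
Pb(OH)2(s) ⇌ Pb^2+ + 2 OH^-, so Q = [Pb^2+][OH^-]^2
Q = (4.209 × 10^-4)(4.202 × 10^-3)^2 = 7.43 x 10^-9
Q > Ksp, so Pb(OH)2 will precipitate.

Q ≈ 7.43e-9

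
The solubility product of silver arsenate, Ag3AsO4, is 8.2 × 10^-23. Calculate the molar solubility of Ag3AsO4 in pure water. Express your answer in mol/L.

1.3e-6 M

Ag3AsO4(s) <=> 3 Ag^+ + AsO4^3-
Ksp = [Ag^+]^3[AsO4^3-]
If s mol/L of Ag3AsO4 dissolves, [Ag^+] = 3s and [AsO4^3-] = s.
Ksp = (3s)^3s = 27s^4
s = (8.2 × 10^-23 / 27)^(1/4) = 1.3 × 10^-6 M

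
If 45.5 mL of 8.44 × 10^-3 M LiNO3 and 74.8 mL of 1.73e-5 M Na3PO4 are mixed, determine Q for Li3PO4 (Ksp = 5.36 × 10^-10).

Q ≈ 3.50e-13

Total volume = 45.5 + 74.8 = 120.3 mL.
[Li^+] = 8.44 x 10^-3 × (45.5/120.3) = 3.192 × 10^-3 M
[PO4^3-] = 1.73 x 10^-5 × (74.8/120.3) = 1.076 × 10^-5 M
Li3PO4(s) ⇌ 3 Li^+(aq) + PO4^3-(aq), so Q = [Li^+]^3[PO4^3-]
Q = (3.192 × 10^-3)^3(1.076 × 10^-5) = 3.50 x 10^-13
Q < Ksp, so no precipitate of Li3PO4 forms.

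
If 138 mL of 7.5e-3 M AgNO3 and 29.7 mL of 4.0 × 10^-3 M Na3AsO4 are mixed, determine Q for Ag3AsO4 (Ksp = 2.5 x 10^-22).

Total volume = 138 + 29.7 = 167.7 mL.
[Ag^+] = 7.5 × 10^-3 × (138/167.7) = 6.17 × 10^-3 M
[AsO4^3-] = 4.0 x 10^-3 × (29.7/167.7) = 7.08 x 10^-4 M
Ag3AsO4(s) ⇌ 3 Ag^+(aq) + AsO4^3-(aq), so Q = [Ag^+]^3[AsO4^3-]
Q = (6.17 × 10^-3)^3(7.08 × 10^-4) = 1.7 × 10^-10
Q > Ksp, so Ag3AsO4 will precipitate.

Q ≈ 1.7 × 10^-10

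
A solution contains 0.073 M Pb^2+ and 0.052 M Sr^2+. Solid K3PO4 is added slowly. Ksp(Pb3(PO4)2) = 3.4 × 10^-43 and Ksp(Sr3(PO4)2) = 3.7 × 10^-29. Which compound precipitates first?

Pb3(PO4)2

Precipitation of each salt starts when its ion product equals its Ksp.
For Pb3(PO4)2: 3.4 × 10^-43 = (0.073)^3 × [PO4^3-]^2  ⇒  [PO4^3-] = 3.0 x 10^-20 M.
For Sr3(PO4)2: 3.7 × 10^-29 = (0.052)^3 × [PO4^3-]^2  ⇒  [PO4^3-] = 5.1 × 10^-13 M.
The salt with the lower threshold [PO4^3-] precipitates first: Pb3(PO4)2.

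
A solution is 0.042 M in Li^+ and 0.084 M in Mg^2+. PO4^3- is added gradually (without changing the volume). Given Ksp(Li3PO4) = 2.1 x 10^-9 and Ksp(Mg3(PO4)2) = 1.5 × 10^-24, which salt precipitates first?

Precipitation of each salt starts when its ion product equals its Ksp.
For Li3PO4: 2.1 x 10^-9 = (0.042)^3 × [PO4^3-]  ⇒  [PO4^3-] = 2.8 x 10^-5 M.
For Mg3(PO4)2: 1.5 × 10^-24 = (0.084)^3 × [PO4^3-]^2  ⇒  [PO4^3-] = 5.0 × 10^-11 M.
The salt with the lower threshold [PO4^3-] precipitates first: Mg3(PO4)2.

Mg3(PO4)2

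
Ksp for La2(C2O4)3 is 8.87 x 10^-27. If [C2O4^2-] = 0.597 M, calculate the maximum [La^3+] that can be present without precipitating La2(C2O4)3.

La2(C2O4)3(s) ⇌ 2 La^3+(aq) + 3 C2O4^2-(aq)
Ksp = [La^3+]^2[C2O4^2-]^3
Precipitation begins when Q = Ksp. With [C2O4^2-] = 0.597 M:
8.87 x 10^-27 = (0.597)^3 × [La^3+]^2
[La^3+] = (8.87 x 10^-27 / 2.128 × 10^-1)^(1/2) = 2.04 × 10^-13 M

2.04 × 10^-13 M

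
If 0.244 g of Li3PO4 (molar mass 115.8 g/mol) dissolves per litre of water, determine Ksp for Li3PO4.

Ksp = 5.32 × 10^-10

Molar solubility s = (2.44 x 10^-1 g/L) / (115.8 g/mol) = 2.107 × 10^-3 M.
Li3PO4(s) ⇌ 3 Li^+ + PO4^3-
For each mole of Li3PO4 that dissolves: [Li^+] = 3s, [PO4^3-] = s.
Ksp = [Li^+]^3[PO4^3-]
Substituting: Ksp = (3s)^3s = 27s^4
With s = 2.107 x 10^-3: Ksp = 5.32 × 10^-10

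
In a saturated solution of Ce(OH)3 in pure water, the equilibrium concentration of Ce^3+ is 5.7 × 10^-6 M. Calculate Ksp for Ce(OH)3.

2.9 × 10^-20

Ce(OH)3(s) ⇌ Ce^3+ + 3 OH^-
Stoichiometry gives [OH^-] = (3/1)[Ce^3+] = 1.71 × 10^-5 M.
Ksp = [Ce^3+][OH^-]^3
Ksp = 5.7 × 10^-6 × (1.71 × 10^-5)^3 = 2.9 × 10^-20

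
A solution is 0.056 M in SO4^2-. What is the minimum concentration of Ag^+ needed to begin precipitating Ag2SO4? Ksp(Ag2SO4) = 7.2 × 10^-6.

[Ag^+] ≈ 1.1 × 10^-2 M

Ag2SO4(s) ⇌ 2 Ag^+(aq) + SO4^2-(aq)
Ksp = [Ag^+]^2[SO4^2-]
Precipitation begins when Q = Ksp. With [SO4^2-] = 0.056 M:
7.2 × 10^-6 = (0.056) × [Ag^+]^2
[Ag^+] = (7.2 × 10^-6 / 5.6 × 10^-2)^(1/2) = 1.1 × 10^-2 M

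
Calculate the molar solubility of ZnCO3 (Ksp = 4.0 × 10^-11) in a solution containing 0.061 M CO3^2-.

6.6 × 10^-10 M

ZnCO3(s) ⇌ Zn^2+(aq) + CO3^2-(aq)
Ksp = [Zn^2+][CO3^2-]
Let s = moles of ZnCO3 that dissolve per litre. [Zn^2+] = s, [CO3^2-] = 0.061 + s ≈ 0.061 (common-ion effect: CO3^2- is already 0.061 M).
Ksp ≈ s × 0.061
s = 6.6 x 10^-10 M
Check: s = 6.6 × 10^-10 ≪ 0.061, so the approximation is valid.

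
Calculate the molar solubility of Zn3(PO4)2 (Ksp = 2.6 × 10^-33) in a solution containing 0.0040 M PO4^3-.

Zn3(PO4)2(s) <=> 3 Zn^2+(aq) + 2 PO4^3-(aq)
Ksp = [Zn^2+]^3[PO4^3-]^2
Let s be the molar solubility in this solution. [Zn^2+] = 3s, [PO4^3-] = 0.0040 + 2s ≈ 0.0040 (common-ion effect: PO4^3- is already 0.0040 M).
Ksp ≈ (3s)^3 × (0.0040)^2
s = 1.8 × 10^-10 M
Check: 2s = 3.6 × 10^-10 ≪ 0.0040, so the approximation is valid.

s = 1.8 x 10^-10 M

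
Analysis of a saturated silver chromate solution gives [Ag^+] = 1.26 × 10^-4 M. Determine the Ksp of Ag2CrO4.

1.00e-12

Ag2CrO4(s) <=> 2 Ag^+ + CrO4^2-
Stoichiometry gives [CrO4^2-] = (1/2)[Ag^+] = 6.300 × 10^-5 M.
Ksp = [Ag^+]^2[CrO4^2-]
Ksp = (1.26 × 10^-4)^2 × 6.300 × 10^-5 = 1.00 × 10^-12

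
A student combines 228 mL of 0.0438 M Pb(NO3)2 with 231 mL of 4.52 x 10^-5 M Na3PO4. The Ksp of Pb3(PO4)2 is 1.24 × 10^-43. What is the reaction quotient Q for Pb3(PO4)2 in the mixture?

Q = 5.33 × 10^-15

Total volume = 228 + 231 = 459 mL.
[Pb^2+] = 4.38 × 10^-2 × (228/459) = 2.176 × 10^-2 M
[PO4^3-] = 4.52 × 10^-5 × (231/459) = 2.275 x 10^-5 M
Pb3(PO4)2(s) <=> 3 Pb^2+ + 2 PO4^3-, so Q = [Pb^2+]^3[PO4^3-]^2
Q = (2.176 x 10^-2)^3(2.275 × 10^-5)^2 = 5.33 x 10^-15
Q > Ksp, so Pb3(PO4)2 will precipitate.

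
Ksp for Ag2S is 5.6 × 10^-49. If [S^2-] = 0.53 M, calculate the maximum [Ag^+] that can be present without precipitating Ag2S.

[Ag^+] ≈ 1.0e-24 M

Ag2S(s) ⇌ 2 Ag^+(aq) + S^2-(aq)
Ksp = [Ag^+]^2[S^2-]
Precipitation begins when Q = Ksp. With [S^2-] = 0.53 M:
5.6 × 10^-49 = (0.53) × [Ag^+]^2
[Ag^+] = (5.6 × 10^-49 / 5.3 × 10^-1)^(1/2) = 1.0 × 10^-24 M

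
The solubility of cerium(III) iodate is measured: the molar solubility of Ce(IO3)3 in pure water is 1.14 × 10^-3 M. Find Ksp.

Ce(IO3)3(s) ⇌ Ce^3+(aq) + 3 IO3^-(aq)
With molar solubility s: [Ce^3+] = s, [IO3^-] = 3s.
Ksp = [Ce^3+][IO3^-]^3
Substituting: Ksp = s(3s)^3 = 27s^4
With s = 1.14 × 10^-3: Ksp = 4.56 × 10^-11

Ksp = 4.56e-11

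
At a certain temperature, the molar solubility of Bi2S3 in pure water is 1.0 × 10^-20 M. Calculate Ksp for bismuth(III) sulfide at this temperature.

Bi2S3(s) <=> 2 Bi^3+ + 3 S^2-
With molar solubility s: [Bi^3+] = 2s, [S^2-] = 3s.
Ksp = [Bi^3+]^2[S^2-]^3
Ksp = (2s)^2(3s)^3 = 108s^5
With s = 1.0 × 10^-20: Ksp = 1.1 × 10^-98

Ksp ≈ 1.1 × 10^-98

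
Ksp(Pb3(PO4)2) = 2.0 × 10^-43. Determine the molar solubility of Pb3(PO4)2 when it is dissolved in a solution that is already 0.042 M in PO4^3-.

s ≈ 1.6e-14 M

Pb3(PO4)2(s) ⇌ 3 Pb^2+ + 2 PO4^3-
Ksp = [Pb^2+]^3[PO4^3-]^2
Let s = moles of Pb3(PO4)2 that dissolve per litre. [Pb^2+] = 3s, [PO4^3-] = 0.042 + 2s ≈ 0.042 (Ksp is small, so little additional dissolves).
Ksp ≈ (3s)^3 × (0.042)^2
s = 1.6 x 10^-14 M
Check: 2s = 3.2 × 10^-14 ≪ 0.042, so the approximation is valid.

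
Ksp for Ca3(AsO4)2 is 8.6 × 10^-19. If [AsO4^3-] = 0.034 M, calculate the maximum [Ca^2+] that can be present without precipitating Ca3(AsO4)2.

9.1 × 10^-6 M

Ca3(AsO4)2(s) ⇌ 3 Ca^2+ + 2 AsO4^3-
Ksp = [Ca^2+]^3[AsO4^3-]^2
Precipitation begins when Q = Ksp. With [AsO4^3-] = 0.034 M:
8.6 × 10^-19 = (0.034)^2 × [Ca^2+]^3
[Ca^2+] = (8.6 × 10^-19 / 1.16 x 10^-3)^(1/3) = 9.1 × 10^-6 M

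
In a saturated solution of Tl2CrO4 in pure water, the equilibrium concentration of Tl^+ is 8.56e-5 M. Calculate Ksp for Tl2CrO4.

Tl2CrO4(s) ⇌ 2 Tl^+(aq) + CrO4^2-(aq)
Stoichiometry gives [CrO4^2-] = (1/2)[Tl^+] = 4.280 × 10^-5 M.
Ksp = [Tl^+]^2[CrO4^2-]
Ksp = (8.56 x 10^-5)^2 × 4.280 × 10^-5 = 3.14 x 10^-13

Ksp = 3.14 × 10^-13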